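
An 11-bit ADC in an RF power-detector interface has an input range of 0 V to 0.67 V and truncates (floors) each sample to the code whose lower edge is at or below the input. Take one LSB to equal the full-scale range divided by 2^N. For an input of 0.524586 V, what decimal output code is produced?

Span = 0.67 V. LSB = 0.67 V / 2^11 ≈ 327.1 µV.
(V_in − V_min) × 2^11/range = (0.524586 − (0)) × 2048/0.67 = 1603.511.
Floor → code = 1603.

1603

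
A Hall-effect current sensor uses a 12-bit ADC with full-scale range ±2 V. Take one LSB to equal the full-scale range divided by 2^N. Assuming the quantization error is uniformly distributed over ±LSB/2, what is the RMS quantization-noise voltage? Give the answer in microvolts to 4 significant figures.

Range = 2 − (-2) = 4 V.
One LSB is 4 V / 4096 = 0.976563 mV.
RMS of a uniform error over width LSB is LSB/√12 = 281.9 µV.

281.9 µV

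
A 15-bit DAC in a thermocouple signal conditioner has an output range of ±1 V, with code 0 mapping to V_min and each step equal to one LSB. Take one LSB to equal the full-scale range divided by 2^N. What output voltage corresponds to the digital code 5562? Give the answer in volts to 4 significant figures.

-0.6605 V

Full-scale range = 1 V − (-1 V) = 2 V. LSB = 2 V / 2^15.
V_out = -1 + 5562 × (2/32768) V
      = -1 V + 0.339478 V = -0.660522 V.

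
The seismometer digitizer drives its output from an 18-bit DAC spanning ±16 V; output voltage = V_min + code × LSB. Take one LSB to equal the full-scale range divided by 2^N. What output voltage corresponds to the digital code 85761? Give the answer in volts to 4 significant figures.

-5.531 V

Range = 16 − (-16) = 32 V. LSB = 32 V / 2^18.
V_out = -16 + 85761 × (32/262144) V
      = -16 V + 10.4689 V = -5.53113 V.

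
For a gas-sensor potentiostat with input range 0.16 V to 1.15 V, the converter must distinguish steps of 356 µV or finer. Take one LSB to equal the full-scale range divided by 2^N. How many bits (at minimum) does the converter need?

Full-scale range = 1.15 V − (0.16 V) = 0.99 V.
0.99 V / 356 µV = 2781. Since 2^11 = 2048 and 2^12 = 4096, N = 12.

12 bits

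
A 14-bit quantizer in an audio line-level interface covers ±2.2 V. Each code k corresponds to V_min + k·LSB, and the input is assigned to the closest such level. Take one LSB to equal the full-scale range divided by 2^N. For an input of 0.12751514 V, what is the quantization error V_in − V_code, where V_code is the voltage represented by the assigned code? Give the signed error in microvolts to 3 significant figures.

Span: 2.2 V − (-2.2 V) = 4.4 V. LSB = 4.4 V / 2^14 ≈ 268.6 µV.
(V_in − V_min)/LSB = (0.12751514 − (-2.2)) × 16384/4.4 = 8666.8200 → nearest code k = 8667.
V_code = V_min + k × range/2^14 = -2.2 + 8667 × 4.4/16384 = 0.12756347656 V.
e = 0.12751514 − (0.12756347656) = −48.3 µV.

−48.3 µV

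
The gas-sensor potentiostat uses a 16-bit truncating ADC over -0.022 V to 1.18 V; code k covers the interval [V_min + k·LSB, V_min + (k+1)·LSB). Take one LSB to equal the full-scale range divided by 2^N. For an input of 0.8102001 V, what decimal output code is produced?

45373

Range = 1.18 − (-0.022) = 1.202 V. LSB = 1.202 V / 2^16 ≈ 18.34 µV.
(V_in − V_min) × 2^16/range = (0.8102001 − (-0.022)) × 65536/1.202 = 45373.599.
Floor → code = 45373.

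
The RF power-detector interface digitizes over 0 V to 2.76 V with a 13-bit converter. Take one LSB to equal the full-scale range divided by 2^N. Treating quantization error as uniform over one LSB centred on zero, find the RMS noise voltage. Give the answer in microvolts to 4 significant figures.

V_FS = 2.76 V.
One LSB is 2.76 V / 8192 = 336.914 µV.
RMS of a uniform error over width LSB is LSB/√12 = 97.26 µV.

97.26 µV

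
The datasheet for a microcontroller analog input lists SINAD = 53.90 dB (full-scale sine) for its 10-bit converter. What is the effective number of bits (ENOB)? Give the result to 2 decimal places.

8.66 bits

Inverting SNR = 6.02 N + 1.76: N_eff = (53.90 − 1.76)/6.02 = 8.6611.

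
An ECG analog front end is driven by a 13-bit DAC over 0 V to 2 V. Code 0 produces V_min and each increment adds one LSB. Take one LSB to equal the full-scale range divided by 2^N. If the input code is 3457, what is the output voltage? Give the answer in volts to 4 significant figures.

Span = 2 V. LSB = 2 V / 2^13.
V_out = V_min + code × LSB = 0 V + 3457 × 2 V / 8192
      = 0 + 0.843994 = 0.843994 V.

0.8440 V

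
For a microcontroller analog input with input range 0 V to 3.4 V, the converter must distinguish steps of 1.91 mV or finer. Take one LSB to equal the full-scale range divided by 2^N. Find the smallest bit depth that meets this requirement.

Span = 3.4 V.
3.4 V / 1.91 mV = 1780. Since 2^10 = 1024 and 2^11 = 2048, N = 11.

11 bits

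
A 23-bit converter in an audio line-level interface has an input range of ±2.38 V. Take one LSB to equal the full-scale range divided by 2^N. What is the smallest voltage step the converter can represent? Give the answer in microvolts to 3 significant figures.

0.567 µV

The full-scale span is 2.38 − (-2.38) = 4.76 V.
2^23 = 8388608 levels.
Step size = 4.76/8388608 V = 0.567 µV.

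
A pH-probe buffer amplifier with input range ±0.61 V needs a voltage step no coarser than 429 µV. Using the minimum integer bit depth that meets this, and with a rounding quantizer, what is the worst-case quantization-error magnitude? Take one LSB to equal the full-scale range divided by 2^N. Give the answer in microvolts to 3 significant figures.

The full-scale span is 0.61 − (-0.61) = 1.22 V.
1.22 V / 429 µV = 2844. Since 2^11 = 2048 and 2^12 = 4096, N = 12.
LSB = 1.22 V ÷ 2^12 = 1.22/4096 V = 297.85 µV.
|e|_max = LSB/2 = 149 µV.

149 µV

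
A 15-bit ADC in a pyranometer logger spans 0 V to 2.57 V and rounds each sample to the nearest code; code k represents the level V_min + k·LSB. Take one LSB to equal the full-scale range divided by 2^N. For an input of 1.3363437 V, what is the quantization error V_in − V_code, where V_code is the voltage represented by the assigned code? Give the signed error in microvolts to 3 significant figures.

V_FS = 2.57 V. LSB = 2.57 V / 2^15 ≈ 78.43 µV.
(V_in − V_min)/LSB = (1.3363437 − (0)) × 32768/2.57 = 17038.6422 → nearest code k = 17039.
V_code = 0 + (17039/32768) × 2.57 = 1.3363717651 V.
Error = V_in − V_code = 1.3363437 − (1.3363717651) = −28.1 µV.

−28.1 µV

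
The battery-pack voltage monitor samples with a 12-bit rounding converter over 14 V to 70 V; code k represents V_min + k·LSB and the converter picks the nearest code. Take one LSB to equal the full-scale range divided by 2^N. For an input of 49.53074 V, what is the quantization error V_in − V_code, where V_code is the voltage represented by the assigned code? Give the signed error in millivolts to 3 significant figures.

−2.46 mV

Range = 70 − (14) = 56 V. LSB = 56 V / 2^12 ≈ 13.67 mV.
(V_in − V_min)/LSB = (49.53074 − (14)) × 4096/56 = 2598.8198 → nearest code k = 2599.
V_code = 14 + (2599/4096) × 56 = 49.53320313 V.
Error = V_in − V_code = 49.53074 − (49.53320313) = −2.46 mV.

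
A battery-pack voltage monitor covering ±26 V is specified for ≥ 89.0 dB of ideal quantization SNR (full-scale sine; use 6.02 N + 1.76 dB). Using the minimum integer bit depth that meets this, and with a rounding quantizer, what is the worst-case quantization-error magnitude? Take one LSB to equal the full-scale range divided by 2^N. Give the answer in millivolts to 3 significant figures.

0.793 mV

Range = 26 − (-26) = 52 V.
N ≥ (89.0 − 1.76)/6.02 = 14.492 → N_min = 15.
One LSB is 52 V / 32768 = 1.5869 mV.
Half an LSB is 0.793 mV.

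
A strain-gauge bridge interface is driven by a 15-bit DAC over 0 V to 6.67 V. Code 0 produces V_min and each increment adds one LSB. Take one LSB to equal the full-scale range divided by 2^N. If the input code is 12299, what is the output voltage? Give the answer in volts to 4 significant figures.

2.503 V

V_FS = 6.67 V. LSB = 6.67 V / 2^15.
V_out = V_min + code × LSB = 0 V + 12299 × 6.67 V / 32768
      = 0 + 2.50349 = 2.50349 V.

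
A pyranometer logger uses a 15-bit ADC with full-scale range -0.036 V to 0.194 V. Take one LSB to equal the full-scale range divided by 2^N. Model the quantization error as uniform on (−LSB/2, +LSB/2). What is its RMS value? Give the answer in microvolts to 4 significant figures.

Full-scale range = 0.194 V − (-0.036 V) = 0.23 V.
One LSB is 0.23 V / 32768 = 7.01904 µV.
V_rms = LSB/√12 = 7.01904 µV / √12 = 2.026 µV.

2.026 µV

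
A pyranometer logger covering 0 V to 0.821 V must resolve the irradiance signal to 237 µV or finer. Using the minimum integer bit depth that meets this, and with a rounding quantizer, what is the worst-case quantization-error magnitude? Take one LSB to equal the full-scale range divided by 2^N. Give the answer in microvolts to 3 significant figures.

100 µV

V_FS = 0.821 V.
0.821 V / 237 µV = 3464. Since 2^11 = 2048 and 2^12 = 4096, N = 12.
LSB = 0.821 V ÷ 2^12 = 0.821/4096 V = 200.44 µV.
Max error for round-to-nearest is LSB/2 = 100 µV.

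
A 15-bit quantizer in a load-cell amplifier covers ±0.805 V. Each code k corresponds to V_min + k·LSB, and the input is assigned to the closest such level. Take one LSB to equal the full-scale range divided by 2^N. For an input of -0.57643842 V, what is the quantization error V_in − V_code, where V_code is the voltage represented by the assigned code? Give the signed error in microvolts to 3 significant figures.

−6.54 µV

Full-scale range = 0.805 V − (-0.805 V) = 1.61 V. LSB = 1.61 V / 2^15 ≈ 49.13 µV.
Position in LSBs: (-0.57643842 − (-0.805)) × 32768/1.61 = 4651.8670; rounding gives k = 4652.
V_code = V_min + k × range/2^15 = -0.805 + 4652 × 1.61/32768 = -0.57643188477 V.
V_in − V_code = -0.57643842 − (-0.57643188477) = −6.54 µV.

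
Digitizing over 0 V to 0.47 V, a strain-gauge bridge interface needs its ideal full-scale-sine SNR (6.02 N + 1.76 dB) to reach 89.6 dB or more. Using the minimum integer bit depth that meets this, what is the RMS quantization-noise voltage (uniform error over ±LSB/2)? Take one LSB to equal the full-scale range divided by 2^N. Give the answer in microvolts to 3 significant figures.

4.14 µV

Range is 0.47 V.
Required N = ⌈(89.6 − 1.76)/6.02⌉ = ⌈14.591⌉ = 15.
Step size = 0.47/32768 V = 14.343 µV.
RMS noise = LSB/√12 = 4.14 µV.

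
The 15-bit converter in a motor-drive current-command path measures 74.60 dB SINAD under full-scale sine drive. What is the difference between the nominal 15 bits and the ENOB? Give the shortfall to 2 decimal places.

2.90 bits

ENOB = (SINAD − 1.76)/6.02 = (74.60 − 1.76)/6.02 = 12.0997 bits.
15 − 12.0997 = 2.90 bits below nominal.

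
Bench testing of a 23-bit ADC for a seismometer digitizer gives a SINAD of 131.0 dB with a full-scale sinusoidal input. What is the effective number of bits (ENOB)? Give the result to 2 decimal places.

21.47 bits

ENOB = (131.0 − 1.76)/6.02 = 21.4684 bits.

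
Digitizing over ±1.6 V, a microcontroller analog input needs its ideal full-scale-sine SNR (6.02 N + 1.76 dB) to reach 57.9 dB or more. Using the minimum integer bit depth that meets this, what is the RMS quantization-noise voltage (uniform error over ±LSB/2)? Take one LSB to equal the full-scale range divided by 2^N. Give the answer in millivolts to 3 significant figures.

0.902 mV

The full-scale span is 1.6 − (-1.6) = 3.2 V.
6.02 N + 1.76 ≥ 57.9 gives N ≥ 9.326, so the minimum integer is 10.
One LSB is 3.2 V / 1024 = 3.1250 mV.
V_rms = LSB/√12 = 0.902 mV.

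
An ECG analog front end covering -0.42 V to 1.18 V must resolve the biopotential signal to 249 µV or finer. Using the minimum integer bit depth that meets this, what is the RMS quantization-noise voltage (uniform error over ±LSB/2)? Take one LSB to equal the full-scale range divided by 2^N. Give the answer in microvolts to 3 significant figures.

56.4 µV

The full-scale span is 1.18 − (-0.42) = 1.6 V.
Required number of levels: 1.6/249 µV = 6425.7; smallest N with 2^N ≥ that is 13.
LSB = 1.6 V ÷ 2^13 = 1.6/8192 V = 195.31 µV.
RMS noise = LSB/√12 = 56.4 µV.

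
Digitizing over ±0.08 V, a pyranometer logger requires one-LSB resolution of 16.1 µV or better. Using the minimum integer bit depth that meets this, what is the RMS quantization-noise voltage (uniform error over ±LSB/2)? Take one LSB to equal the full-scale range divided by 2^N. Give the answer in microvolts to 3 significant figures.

2.82 µV

Range = 0.08 − (-0.08) = 0.16 V.
Levels needed ≥ 0.16/16.1 µV = 9938. 2^14 = 16384 suffices, so N_min = 14.
One LSB is 0.16 V / 16384 = 9.7656 µV.
V_rms = LSB/√12 = 2.82 µV.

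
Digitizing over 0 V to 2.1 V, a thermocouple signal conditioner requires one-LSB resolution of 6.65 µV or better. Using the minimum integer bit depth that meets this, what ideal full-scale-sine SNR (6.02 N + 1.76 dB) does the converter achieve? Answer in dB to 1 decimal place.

Span = 2.1 V.
Levels needed ≥ 2.1/6.65 µV = 315800. 2^19 = 524288 suffices, so N_min = 19.
SNR = 6.02 × 19 + 1.76 = 116.14 dB.

116.1 dB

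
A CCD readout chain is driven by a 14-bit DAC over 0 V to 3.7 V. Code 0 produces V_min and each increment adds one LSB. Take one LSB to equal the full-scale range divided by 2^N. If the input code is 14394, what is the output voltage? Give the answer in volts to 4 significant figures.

Range is 3.7 V. LSB = 3.7 V / 2^14.
Output = V_min + (14394/16384) × range = 0 + 0.878540 × 3.7 V
      = 0 + 3.25060 = 3.25060 V.

3.251 V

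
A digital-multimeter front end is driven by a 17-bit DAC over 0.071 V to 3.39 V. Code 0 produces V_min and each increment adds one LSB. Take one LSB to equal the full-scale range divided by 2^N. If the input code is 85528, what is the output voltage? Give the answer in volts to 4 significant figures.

2.237 V

Full-scale range = 3.39 V − (0.071 V) = 3.319 V. LSB = 3.319 V / 2^17.
V_out = 0.071 + 85528 × (3.319/131072) V
      = 0.071 V + 2.16574 V = 2.23674 V.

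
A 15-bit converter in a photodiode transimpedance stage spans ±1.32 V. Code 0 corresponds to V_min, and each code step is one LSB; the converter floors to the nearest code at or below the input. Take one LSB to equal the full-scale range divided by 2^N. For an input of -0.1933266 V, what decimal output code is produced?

Span: 1.32 V − (-1.32 V) = 2.64 V. LSB = 2.64 V / 2^15 ≈ 80.57 µV.
code = ⌊(V_in − V_min)/LSB⌋ = ⌊(V_in − V_min) × 2^15 / range⌋
     = ⌊(-0.1933266 − (-1.32)) × 32768 / 2.64⌋ = ⌊1.1266734 × 32768/2.64⌋
     = ⌊13984.407⌋ = 13984.

13984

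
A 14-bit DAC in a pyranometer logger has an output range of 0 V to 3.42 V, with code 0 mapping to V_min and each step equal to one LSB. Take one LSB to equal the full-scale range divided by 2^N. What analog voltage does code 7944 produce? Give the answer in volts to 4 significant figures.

1.658 V

Full-scale range = 3.42 V. LSB = 3.42 V / 2^14.
Output = V_min + (7944/16384) × range = 0 + 0.484863 × 3.42 V
      = 0 V + 1.65823 V = 1.65823 V.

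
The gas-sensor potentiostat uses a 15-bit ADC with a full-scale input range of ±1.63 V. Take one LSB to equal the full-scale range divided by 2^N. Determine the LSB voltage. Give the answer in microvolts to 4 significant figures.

99.49 µV

Span: 1.63 V − (-1.63 V) = 3.26 V.
2^15 = 32768 levels.
Step size = 3.26/32768 V = 99.49 µV.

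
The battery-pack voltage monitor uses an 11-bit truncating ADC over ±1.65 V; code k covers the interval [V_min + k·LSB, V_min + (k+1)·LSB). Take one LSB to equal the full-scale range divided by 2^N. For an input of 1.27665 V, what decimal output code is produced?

Span: 1.65 V − (-1.65 V) = 3.3 V. LSB = 3.3 V / 2^11 ≈ 1.611 mV.
(V_in − V_min) × 2^11/range = (1.27665 − (-1.65)) × 2048/3.3 = 1816.297.
Floor → code = 1816.

1816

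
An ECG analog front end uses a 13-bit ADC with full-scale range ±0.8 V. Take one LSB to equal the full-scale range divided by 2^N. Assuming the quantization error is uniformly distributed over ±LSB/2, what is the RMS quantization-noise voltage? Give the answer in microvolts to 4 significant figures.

56.38 µV

The full-scale span is 0.8 − (-0.8) = 1.6 V.
Step size = 1.6/8192 V = 195.313 µV.
RMS of a uniform error over width LSB is LSB/√12 = 56.38 µV.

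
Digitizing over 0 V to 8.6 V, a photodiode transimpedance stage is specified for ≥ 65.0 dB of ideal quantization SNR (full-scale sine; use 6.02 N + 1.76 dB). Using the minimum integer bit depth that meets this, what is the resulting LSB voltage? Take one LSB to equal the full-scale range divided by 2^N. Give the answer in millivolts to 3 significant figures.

4.20 mV

Full-scale range = 8.6 V.
N ≥ (65.0 − 1.76)/6.02 = 10.505 → N_min = 11.
LSB = 8.6 V / 2^11 = 4.20 mV.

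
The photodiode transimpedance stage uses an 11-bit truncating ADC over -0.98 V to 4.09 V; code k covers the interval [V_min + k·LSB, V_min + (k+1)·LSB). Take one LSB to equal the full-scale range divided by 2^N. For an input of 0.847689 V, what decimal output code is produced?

738

Range = 4.09 − (-0.98) = 5.07 V. LSB = 5.07 V / 2^11 ≈ 2.476 mV.
(V_in − V_min) × 2^11/range = (0.847689 − (-0.98)) × 2048/5.07 = 738.285.
Floor → code = 738.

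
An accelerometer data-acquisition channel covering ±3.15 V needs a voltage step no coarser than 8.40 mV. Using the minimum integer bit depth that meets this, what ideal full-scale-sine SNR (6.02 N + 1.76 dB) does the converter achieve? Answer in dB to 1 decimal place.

Span: 3.15 V − (-3.15 V) = 6.3 V.
Levels needed ≥ 6.3/8.40 mV = 750.0. 2^10 = 1024 suffices, so N_min = 10.
SNR = 6.02 × 10 + 1.76 = 61.96 dB.

62.0 dB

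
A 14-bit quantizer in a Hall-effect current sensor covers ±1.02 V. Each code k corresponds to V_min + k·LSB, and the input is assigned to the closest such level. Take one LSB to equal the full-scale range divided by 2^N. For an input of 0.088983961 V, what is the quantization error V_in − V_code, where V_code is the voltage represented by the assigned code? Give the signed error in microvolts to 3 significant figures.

−41.9 µV

Span: 1.02 V − (-1.02 V) = 2.04 V. LSB = 2.04 V / 2^14 ≈ 124.5 µV.
(V_in − V_min)/LSB = (0.088983961 − (-1.02)) × 16384/2.04 = 8906.6633 → nearest code k = 8907.
V_code = -1.02 + (8907/16384) × 2.04 = 0.089025878906 V.
Error = V_in − V_code = 0.088983961 − (0.089025878906) = −41.9 µV.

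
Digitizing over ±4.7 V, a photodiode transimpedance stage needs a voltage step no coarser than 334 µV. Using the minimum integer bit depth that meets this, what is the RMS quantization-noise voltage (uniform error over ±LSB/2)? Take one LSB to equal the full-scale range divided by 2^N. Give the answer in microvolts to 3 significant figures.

82.8 µV

Span: 4.7 V − (-4.7 V) = 9.4 V.
9.4 V / 334 µV = 28140. Since 2^14 = 16384 and 2^15 = 32768, N = 15.
LSB = 9.4 V / 2^15 = 286.87 µV.
RMS noise = LSB/√12 = 82.8 µV.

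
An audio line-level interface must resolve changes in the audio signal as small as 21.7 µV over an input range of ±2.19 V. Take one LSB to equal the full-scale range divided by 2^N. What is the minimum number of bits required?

18 bits

The full-scale span is 2.19 − (-2.19) = 4.38 V.
4.38 V / 21.7 µV = 201800. Since 2^17 = 131072 and 2^18 = 262144, N = 18.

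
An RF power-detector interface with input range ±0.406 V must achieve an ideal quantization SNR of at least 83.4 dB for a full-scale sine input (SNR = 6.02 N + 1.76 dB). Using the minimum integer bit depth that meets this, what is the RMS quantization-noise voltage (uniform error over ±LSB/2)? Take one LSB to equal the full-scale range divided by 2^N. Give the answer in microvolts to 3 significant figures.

Full-scale range = 0.406 V − (-0.406 V) = 0.812 V.
Solving 6.02 N ≥ 83.4 − 1.76: N ≥ 13.561. Round up → N = 14.
LSB = 0.812 V ÷ 2^14 = 0.812/16384 V = 49.561 µV.
RMS noise = LSB/√12 = 14.3 µV.

14.3 µV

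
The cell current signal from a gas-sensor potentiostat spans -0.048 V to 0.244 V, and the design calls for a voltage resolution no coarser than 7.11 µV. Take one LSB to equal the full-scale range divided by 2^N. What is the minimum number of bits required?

Span: 0.244 V − (-0.048 V) = 0.292 V.
Need 2^N ≥ 0.292 V / 7.11 µV = 41070 → N_min = 16.

16 bits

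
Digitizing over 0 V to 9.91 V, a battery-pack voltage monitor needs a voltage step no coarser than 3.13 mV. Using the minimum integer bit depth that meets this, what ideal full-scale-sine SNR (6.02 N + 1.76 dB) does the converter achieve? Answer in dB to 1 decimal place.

Range is 9.91 V.
Need 2^N ≥ 9.91 V / 3.13 mV = 3166 → N_min = 12.
Ideal SNR at N = 12: 6.02·12 + 1.76 = 74.0 dB.

74.0 dB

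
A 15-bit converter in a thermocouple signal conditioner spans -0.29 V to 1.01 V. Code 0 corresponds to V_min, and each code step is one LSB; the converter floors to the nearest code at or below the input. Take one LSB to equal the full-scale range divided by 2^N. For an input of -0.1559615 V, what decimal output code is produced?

3378

Range = 1.01 − (-0.29) = 1.3 V. LSB = 1.3 V / 2^15 ≈ 39.67 µV.
(V_in − V_min) × 2^15/range = (-0.1559615 − (-0.29)) × 32768/1.3 = 3378.595.
Floor → code = 3378.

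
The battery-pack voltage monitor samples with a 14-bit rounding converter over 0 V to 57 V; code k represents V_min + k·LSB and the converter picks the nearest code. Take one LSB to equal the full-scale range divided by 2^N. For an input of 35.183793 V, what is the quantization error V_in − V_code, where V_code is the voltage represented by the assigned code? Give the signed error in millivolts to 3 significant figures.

Range is 57 V. LSB = 57 V / 2^14 ≈ 3.479 mV.
(V_in − V_min)/LSB = (35.183793 − (0)) × 16384/57 = 10113.1801 → nearest code k = 10113.
Reconstructed level: 0 + 10113 × 57/16384 V = 35.183166504 V.
e = 35.183793 − (35.183166504) = +0.626 mV.

+0.626 mV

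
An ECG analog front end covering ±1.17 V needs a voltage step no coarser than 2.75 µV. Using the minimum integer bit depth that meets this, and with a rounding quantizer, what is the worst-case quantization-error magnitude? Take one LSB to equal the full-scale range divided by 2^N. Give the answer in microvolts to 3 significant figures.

1.12 µV

Span: 1.17 V − (-1.17 V) = 2.34 V.
Need 2^N ≥ 2.34 V / 2.75 µV = 850900 → N_min = 20.
LSB = 2.34 V / 2^20 = 2.2316 µV.
Max error for round-to-nearest is LSB/2 = 1.12 µV.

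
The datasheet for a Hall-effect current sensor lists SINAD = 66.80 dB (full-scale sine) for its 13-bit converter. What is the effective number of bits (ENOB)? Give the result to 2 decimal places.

Inverting SNR = 6.02 N + 1.76: N_eff = (66.80 − 1.76)/6.02 = 10.8040.

10.80 bits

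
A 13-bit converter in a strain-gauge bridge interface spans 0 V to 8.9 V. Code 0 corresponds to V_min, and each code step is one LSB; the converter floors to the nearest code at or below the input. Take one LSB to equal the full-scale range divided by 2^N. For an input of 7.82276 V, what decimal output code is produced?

7200

V_FS = 8.9 V. LSB = 8.9 V / 2^13 ≈ 1.086 mV.
code = ⌊(V_in − V_min)/LSB⌋ = ⌊(V_in − V_min) × 2^13 / range⌋
     = ⌊(7.82276 − (0)) × 8192 / 8.9⌋ = ⌊7.82276 × 8192/8.9⌋
     = ⌊7200.455⌋ = 7200.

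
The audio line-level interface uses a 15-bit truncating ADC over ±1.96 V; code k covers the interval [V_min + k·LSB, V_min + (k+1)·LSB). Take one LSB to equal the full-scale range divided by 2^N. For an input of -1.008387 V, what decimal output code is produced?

Range = 1.96 − (-1.96) = 3.92 V. LSB = 3.92 V / 2^15 ≈ 119.6 µV.
V_in − V_min = -1.008387 − (-1.96) = 0.951613 V.
Divide by LSB: 0.951613 × 32768/3.92 = 7954.7079.
Truncating gives code 7954.

7954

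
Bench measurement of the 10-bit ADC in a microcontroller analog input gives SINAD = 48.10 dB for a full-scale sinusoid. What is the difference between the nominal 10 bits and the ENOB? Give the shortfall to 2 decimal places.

2.30 bits

N_eff = (48.10 − 1.76)/6.02 = 7.6977 bits.
Lost resolution: 10 − 7.6977 = 2.3023 bits.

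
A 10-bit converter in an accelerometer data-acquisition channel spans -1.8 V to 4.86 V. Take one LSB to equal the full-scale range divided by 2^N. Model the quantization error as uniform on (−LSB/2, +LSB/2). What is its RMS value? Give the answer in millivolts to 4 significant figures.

Full-scale range = 4.86 V − (-1.8 V) = 6.66 V.
LSB = 6.66 V / 2^10 = 6.50391 mV.
RMS of a uniform error over width LSB is LSB/√12 = 1.878 mV.

1.878 mV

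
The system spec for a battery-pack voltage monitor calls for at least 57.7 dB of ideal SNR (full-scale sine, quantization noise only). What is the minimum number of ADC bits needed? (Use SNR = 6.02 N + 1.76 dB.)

N ≥ (57.7 − 1.76)/6.02 = 9.292 → N_min = 10.

10 bits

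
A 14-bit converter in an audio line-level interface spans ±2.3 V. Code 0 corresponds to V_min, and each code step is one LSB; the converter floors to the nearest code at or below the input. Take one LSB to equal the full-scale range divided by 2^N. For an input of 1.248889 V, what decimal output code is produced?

12640

Span: 2.3 V − (-2.3 V) = 4.6 V. LSB = 4.6 V / 2^14 ≈ 280.8 µV.
V_in − V_min = 1.248889 − (-2.3) = 3.548889 V.
Divide by LSB: 3.548889 × 16384/4.6 = 12640.2168.
Truncating gives code 12640.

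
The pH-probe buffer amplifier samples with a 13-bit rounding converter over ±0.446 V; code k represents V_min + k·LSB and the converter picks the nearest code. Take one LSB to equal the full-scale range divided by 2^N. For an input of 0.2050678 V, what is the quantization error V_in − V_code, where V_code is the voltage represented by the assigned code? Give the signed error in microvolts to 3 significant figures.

Full-scale range = 0.446 V − (-0.446 V) = 0.892 V. LSB = 0.892 V / 2^13 ≈ 108.9 µV.
Position in LSBs: (0.2050678 − (-0.446)) × 8192/0.892 = 5979.3132; rounding gives k = 5979.
V_code = V_min + k × range/2^13 = -0.446 + 5979 × 0.892/8192 = 0.2050336914 V.
V_in − V_code = 0.2050678 − (0.2050336914) = +34.1 µV.

+34.1 µV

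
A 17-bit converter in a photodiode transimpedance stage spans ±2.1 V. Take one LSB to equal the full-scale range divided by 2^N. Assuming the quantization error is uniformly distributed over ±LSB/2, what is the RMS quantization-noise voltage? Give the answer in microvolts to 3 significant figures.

9.25 µV

Range = 2.1 − (-2.1) = 4.2 V.
LSB = 4.2 V / 2^17 = 32.043 µV.
V_rms = LSB/√12 = 32.043 µV / √12 = 9.25 µV.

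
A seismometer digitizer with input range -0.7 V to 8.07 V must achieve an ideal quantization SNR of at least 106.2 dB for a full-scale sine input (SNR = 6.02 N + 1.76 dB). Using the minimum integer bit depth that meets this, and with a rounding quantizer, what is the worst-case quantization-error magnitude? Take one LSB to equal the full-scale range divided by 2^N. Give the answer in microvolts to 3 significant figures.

Full-scale range = 8.07 V − (-0.7 V) = 8.77 V.
Required N = ⌈(106.2 − 1.76)/6.02⌉ = ⌈17.349⌉ = 18.
LSB = 8.77 V / 2^18 = 33.455 µV.
|e|_max = LSB/2 = 16.7 µV.

16.7 µV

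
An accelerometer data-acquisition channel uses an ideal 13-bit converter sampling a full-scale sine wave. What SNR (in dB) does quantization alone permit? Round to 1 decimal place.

80.0 dB

SNR = 6.02·13 + 1.76 = 80.02 dB.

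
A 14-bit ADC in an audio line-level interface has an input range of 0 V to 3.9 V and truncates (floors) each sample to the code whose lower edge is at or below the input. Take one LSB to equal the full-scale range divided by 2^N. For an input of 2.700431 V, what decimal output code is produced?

Span = 3.9 V. LSB = 3.9 V / 2^14 ≈ 238.0 µV.
(V_in − V_min) × 2^14/range = (2.700431 − (0)) × 16384/3.9 = 11344.580.
Floor → code = 11344.

11344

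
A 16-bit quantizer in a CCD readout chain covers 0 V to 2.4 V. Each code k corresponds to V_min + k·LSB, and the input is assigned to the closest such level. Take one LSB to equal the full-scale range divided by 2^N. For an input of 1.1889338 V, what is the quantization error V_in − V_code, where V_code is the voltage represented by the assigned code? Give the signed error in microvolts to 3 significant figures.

Span = 2.4 V. LSB = 2.4 V / 2^16 ≈ 36.62 µV.
(V_in − V_min)/LSB = (1.1889338 − (0)) × 65536/2.4 = 32465.8190 → nearest code k = 32466.
Reconstructed level: 0 + 32466 × 2.4/65536 V = 1.1889404297 V.
Error = V_in − V_code = 1.1889338 − (1.1889404297) = −6.63 µV.

−6.63 µV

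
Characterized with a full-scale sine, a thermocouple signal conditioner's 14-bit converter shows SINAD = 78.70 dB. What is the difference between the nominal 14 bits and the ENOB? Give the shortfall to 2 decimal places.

1.22 bits

N_eff = (78.70 − 1.76)/6.02 = 12.7807 bits.
Shortfall = 14 − 12.7807 = 1.2193 bits.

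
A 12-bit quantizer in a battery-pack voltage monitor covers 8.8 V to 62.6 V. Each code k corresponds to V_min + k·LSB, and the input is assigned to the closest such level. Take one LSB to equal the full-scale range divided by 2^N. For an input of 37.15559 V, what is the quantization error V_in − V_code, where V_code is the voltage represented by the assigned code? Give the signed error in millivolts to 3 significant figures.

The full-scale span is 62.6 − (8.8) = 53.8 V. LSB = 53.8 V / 2^12 ≈ 13.13 mV.
(V_in − V_min)/LSB = (37.15559 − (8.8)) × 4096/53.8 = 2158.8196 → nearest code k = 2159.
V_code = 8.8 + (2159/4096) × 53.8 = 37.15795898 V.
Error = V_in − V_code = 37.15559 − (37.15795898) = −2.37 mV.

−2.37 mV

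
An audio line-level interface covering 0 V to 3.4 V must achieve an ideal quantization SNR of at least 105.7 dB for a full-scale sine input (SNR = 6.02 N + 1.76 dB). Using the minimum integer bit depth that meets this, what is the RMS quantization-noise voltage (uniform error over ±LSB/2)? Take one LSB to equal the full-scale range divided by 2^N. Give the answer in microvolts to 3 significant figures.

Range is 3.4 V.
N ≥ (105.7 − 1.76)/6.02 = 17.266 → N_min = 18.
LSB = 3.4 V ÷ 2^18 = 3.4/262144 V = 12.970 µV.
V_rms = LSB/√12 = 3.74 µV.

3.74 µV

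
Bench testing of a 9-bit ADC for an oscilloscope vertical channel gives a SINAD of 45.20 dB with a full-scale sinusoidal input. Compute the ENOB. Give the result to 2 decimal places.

ENOB = (45.20 − 1.76)/6.02 = 7.2159 bits.

7.22 bits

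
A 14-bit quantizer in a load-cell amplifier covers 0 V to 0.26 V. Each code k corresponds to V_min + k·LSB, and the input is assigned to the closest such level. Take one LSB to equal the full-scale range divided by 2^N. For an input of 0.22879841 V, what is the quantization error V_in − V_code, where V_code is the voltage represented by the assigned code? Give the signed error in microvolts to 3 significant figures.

Span = 0.26 V. LSB = 0.26 V / 2^14 ≈ 15.87 µV.
(0.22879841 − (0)) / LSB = 0.22879841 × 16384/0.26 = 14417.8198. Nearest integer: k = 14418.
V_code = 0 + (14418/16384) × 0.26 = 0.22880126953 V.
Error = V_in − V_code = 0.22879841 − (0.22880126953) = −2.86 µV.

−2.86 µV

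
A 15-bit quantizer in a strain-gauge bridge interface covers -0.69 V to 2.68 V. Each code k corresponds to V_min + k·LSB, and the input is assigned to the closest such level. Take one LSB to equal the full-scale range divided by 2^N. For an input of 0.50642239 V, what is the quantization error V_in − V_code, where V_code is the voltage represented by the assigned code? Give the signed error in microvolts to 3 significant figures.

The full-scale span is 2.68 − (-0.69) = 3.37 V. LSB = 3.37 V / 2^15 ≈ 102.8 µV.
(V_in − V_min)/LSB = (0.50642239 − (-0.69)) × 32768/3.37 = 11633.3439 → nearest code k = 11633.
Reconstructed level: -0.69 + 11633 × 3.37/32768 V = 0.50638702393 V.
V_in − V_code = 0.50642239 − (0.50638702393) = +35.4 µV.

+35.4 µV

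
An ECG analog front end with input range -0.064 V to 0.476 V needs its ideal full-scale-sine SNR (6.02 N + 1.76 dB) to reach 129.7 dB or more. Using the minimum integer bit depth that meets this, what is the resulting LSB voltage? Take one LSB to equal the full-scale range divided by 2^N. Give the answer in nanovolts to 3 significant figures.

129 nV

Full-scale range = 0.476 V − (-0.064 V) = 0.54 V.
N ≥ (129.7 − 1.76)/6.02 = 21.252 → N_min = 22.
LSB = 0.54 V ÷ 2^22 = 0.54/4194304 V = 129 nV.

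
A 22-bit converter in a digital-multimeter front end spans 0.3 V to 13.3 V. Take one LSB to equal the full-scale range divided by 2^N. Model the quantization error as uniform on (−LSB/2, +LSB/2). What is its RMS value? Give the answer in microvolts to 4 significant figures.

The full-scale span is 13.3 − (0.3) = 13 V.
Step size = 13/4194304 V = 3.09944 µV.
For a uniform distribution on [−LSB/2, +LSB/2], V_rms = LSB/√12 = 3.09944 µV/3.4641 = 0.8947 µV.

0.8947 µV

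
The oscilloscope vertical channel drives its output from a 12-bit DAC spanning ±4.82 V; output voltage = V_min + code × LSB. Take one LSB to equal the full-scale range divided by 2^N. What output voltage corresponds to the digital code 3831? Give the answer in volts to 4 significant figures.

Range = 4.82 − (-4.82) = 9.64 V. LSB = 9.64 V / 2^12.
V_out = -4.82 + 3831 × (9.64/4096) V
      = -4.82 V + 9.01632 V = 4.19632 V.

4.196 V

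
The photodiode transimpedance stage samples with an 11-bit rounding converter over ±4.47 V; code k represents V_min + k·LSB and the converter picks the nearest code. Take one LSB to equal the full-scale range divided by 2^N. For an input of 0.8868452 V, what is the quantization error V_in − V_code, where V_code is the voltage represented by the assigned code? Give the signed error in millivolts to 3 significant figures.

Span: 4.47 V − (-4.47 V) = 8.94 V. LSB = 8.94 V / 2^11 ≈ 4.365 mV.
(V_in − V_min)/LSB = (0.8868452 − (-4.47)) × 2048/8.94 = 1227.1610 → nearest code k = 1227.
V_code = -4.47 + (1227/2048) × 8.94 = 0.8861425781 V.
e = 0.8868452 − (0.8861425781) = +0.703 mV.

+0.703 mV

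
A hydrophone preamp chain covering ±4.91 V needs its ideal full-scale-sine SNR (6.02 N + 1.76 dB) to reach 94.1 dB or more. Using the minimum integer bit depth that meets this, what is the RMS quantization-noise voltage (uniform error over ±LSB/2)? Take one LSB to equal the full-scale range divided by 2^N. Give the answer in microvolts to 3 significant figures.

43.3 µV

The full-scale span is 4.91 − (-4.91) = 9.82 V.
N ≥ (94.1 − 1.76)/6.02 = 15.339 → N_min = 16.
LSB = 9.82 V / 2^16 = 149.84 µV.
V_rms = LSB/√12 = 43.3 µV.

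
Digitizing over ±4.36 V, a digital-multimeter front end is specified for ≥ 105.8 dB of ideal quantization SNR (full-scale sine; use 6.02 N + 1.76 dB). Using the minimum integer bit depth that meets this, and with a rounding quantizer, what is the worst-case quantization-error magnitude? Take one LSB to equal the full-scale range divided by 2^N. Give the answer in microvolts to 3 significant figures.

16.6 µV

Range = 4.36 − (-4.36) = 8.72 V.
6.02 N + 1.76 ≥ 105.8 gives N ≥ 17.282, so the minimum integer is 18.
One LSB is 8.72 V / 262144 = 33.264 µV.
Half an LSB is 16.6 µV.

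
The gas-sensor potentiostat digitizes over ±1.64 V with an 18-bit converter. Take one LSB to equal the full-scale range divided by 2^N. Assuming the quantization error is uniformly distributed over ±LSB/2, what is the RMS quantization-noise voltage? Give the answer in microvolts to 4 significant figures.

Range = 1.64 − (-1.64) = 3.28 V.
One LSB is 3.28 V / 262144 = 12.5122 µV.
V_rms = LSB/√12 = 12.5122 µV / √12 = 3.612 µV.

3.612 µV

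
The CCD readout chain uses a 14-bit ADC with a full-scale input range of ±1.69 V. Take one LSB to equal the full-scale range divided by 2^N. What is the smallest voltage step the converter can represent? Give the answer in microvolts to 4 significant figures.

The full-scale span is 1.69 − (-1.69) = 3.38 V.
Number of codes = 2^14 = 16384.
One LSB is 3.38 V / 16384 = 206.3 µV.

206.3 µV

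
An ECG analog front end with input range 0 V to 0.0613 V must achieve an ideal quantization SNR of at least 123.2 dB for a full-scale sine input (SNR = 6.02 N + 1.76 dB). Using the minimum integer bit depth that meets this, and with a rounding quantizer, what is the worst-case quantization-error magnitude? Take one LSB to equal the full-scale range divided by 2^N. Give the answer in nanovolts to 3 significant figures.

14.6 nV

V_FS = 0.0613 V.
N ≥ (123.2 − 1.76)/6.02 = 20.173 → N_min = 21.
One LSB is 0.0613 V / 2097152 = 29.230 nV.
|e|_max = LSB/2 = 14.6 nV.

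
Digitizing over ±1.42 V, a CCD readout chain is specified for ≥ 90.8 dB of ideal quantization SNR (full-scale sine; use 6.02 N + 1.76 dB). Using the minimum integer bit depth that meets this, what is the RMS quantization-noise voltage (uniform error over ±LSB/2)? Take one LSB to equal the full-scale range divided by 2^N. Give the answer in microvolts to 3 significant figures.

Span: 1.42 V − (-1.42 V) = 2.84 V.
N ≥ (90.8 − 1.76)/6.02 = 14.791 → N_min = 15.
LSB = 2.84 V ÷ 2^15 = 2.84/32768 V = 86.670 µV.
V_rms = LSB/√12 = 25.0 µV.

25.0 µV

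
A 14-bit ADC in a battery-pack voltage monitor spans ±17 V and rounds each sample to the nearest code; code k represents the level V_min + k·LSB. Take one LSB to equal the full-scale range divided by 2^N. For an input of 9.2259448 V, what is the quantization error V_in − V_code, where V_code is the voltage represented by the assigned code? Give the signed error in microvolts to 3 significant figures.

Range = 17 − (-17) = 34 V. LSB = 34 V / 2^14 ≈ 2.075 mV.
Position in LSBs: (9.2259448 − (-17)) × 16384/34 = 12637.8200; rounding gives k = 12638.
V_code = -17 + (12638/16384) × 34 = 9.2263183594 V.
V_in − V_code = 9.2259448 − (9.2263183594) = −374 µV.

−374 µV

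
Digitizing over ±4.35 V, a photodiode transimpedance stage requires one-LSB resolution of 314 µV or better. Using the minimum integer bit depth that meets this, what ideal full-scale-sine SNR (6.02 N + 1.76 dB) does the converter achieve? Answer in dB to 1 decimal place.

92.1 dB

Span: 4.35 V − (-4.35 V) = 8.7 V.
8.7 V / 314 µV = 27710. Since 2^14 = 16384 and 2^15 = 32768, N = 15.
SNR = 6.02 × 15 + 1.76 = 92.06 dB.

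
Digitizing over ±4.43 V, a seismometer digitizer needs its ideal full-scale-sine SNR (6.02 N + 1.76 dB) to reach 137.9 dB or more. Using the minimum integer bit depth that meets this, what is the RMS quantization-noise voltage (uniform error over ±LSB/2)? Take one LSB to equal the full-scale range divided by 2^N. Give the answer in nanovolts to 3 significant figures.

Full-scale range = 4.43 V − (-4.43 V) = 8.86 V.
Required N = ⌈(137.9 − 1.76)/6.02⌉ = ⌈22.615⌉ = 23.
LSB = 8.86 V ÷ 2^23 = 8.86/8388608 V = 1.0562 µV.
RMS noise = LSB/√12 = 305 nV.

305 nV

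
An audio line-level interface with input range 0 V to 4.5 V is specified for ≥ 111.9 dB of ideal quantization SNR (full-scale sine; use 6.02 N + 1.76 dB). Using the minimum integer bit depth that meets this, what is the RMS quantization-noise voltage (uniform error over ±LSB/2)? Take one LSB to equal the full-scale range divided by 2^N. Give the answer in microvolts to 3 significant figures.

Full-scale range = 4.5 V.
Solving 6.02 N ≥ 111.9 − 1.76: N ≥ 18.296. Round up → N = 19.
LSB = 4.5 V ÷ 2^19 = 4.5/524288 V = 8.5831 µV.
RMS noise = LSB/√12 = 2.48 µV.

2.48 µV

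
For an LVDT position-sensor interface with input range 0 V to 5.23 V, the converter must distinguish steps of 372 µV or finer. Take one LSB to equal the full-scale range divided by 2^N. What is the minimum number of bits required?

14 bits

V_FS = 5.23 V.
Levels needed ≥ 5.23/372 µV = 14060. 2^14 = 16384 suffices, so N_min = 14.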